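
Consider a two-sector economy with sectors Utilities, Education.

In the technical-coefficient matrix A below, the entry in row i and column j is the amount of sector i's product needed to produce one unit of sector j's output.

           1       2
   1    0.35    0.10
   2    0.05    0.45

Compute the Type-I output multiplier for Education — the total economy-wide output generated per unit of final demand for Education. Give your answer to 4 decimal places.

I − A =
  [   0.65    -0.10]
  [  -0.05     0.55]
det(I−A) = (0.65)(0.55) − (-0.10)(-0.05) = 0.3525
adj(I−A) = [[0.55, 0.10], [0.05, 0.65]]
(I − A)⁻¹ = adj(I−A) / det(I−A) ≈
  [   1.56028     0.28369]
  [   0.14184     1.84397]
The output multiplier for sector j is the column-j sum of the Leontief inverse (I − A)⁻¹ = adj(I−A) / det(I−A).
Column 2 of adj(I−A): (0.10, 0.65); det(I−A) = 0.3525.
m_2 = (0.10 + 0.65) / 0.3525 = 0.75 / 0.3525 ≈ 2.1277.

m_2 = 2.1277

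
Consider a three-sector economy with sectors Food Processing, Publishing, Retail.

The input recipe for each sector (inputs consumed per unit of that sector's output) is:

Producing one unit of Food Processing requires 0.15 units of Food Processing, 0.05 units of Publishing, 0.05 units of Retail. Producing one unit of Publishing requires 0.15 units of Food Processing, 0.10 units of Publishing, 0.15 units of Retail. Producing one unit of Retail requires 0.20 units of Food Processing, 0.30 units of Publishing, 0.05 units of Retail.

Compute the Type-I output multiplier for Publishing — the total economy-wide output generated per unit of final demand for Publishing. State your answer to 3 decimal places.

m_P = 1.653

I − A =
  [   0.85    -0.15    -0.20]
  [  -0.05     0.90    -0.30]
  [  -0.05    -0.15     0.95]
Cofactors of I−A, C_ij = (−1)^(i+j)·(minor ij) (rows/columns in the sector order above):
  C_11 = (0.90)(0.95) − (-0.30)(-0.15) = 0.8100
  C_12 = −[(-0.05)(0.95) − (-0.30)(-0.05)] = 0.0625
  C_13 = (-0.05)(-0.15) − (0.90)(-0.05) = 0.0525
  C_21 = −[(-0.15)(0.95) − (-0.20)(-0.15)] = 0.1725
  C_22 = (0.85)(0.95) − (-0.20)(-0.05) = 0.7975
  C_23 = −[(0.85)(-0.15) − (-0.15)(-0.05)] = 0.1350
  C_31 = (-0.15)(-0.30) − (-0.20)(0.90) = 0.2250
  C_32 = −[(0.85)(-0.30) − (-0.20)(-0.05)] = 0.2650
  C_33 = (0.85)(0.90) − (-0.15)(-0.05) = 0.7575
det(I−A) = Σ_j (I−A)_1j·C_1j = (0.85)(0.8100) + (-0.15)(0.0625) + (-0.20)(0.0525) = 0.668625
adj(I−A) = Cᵀ =
  [ 0.8100   0.1725   0.2250]
  [ 0.0625   0.7975   0.2650]
  [ 0.0525   0.1350   0.7575]
(I − A)⁻¹ = adj(I−A) / det(I−A) ≈
  [   1.2114     0.2580     0.3365]
  [   0.0935     1.1927     0.3963]
  [   0.0785     0.2019     1.1329]
The output multiplier for sector j is the column-j sum of the Leontief inverse (I − A)⁻¹ = adj(I−A) / det(I−A).
Column P of adj(I−A): (0.1725, 0.7975, 0.1350); det(I−A) = 0.668625.
m_P = (0.1725 + 0.7975 + 0.1350) / 0.668625 = 1.105 / 0.668625 ≈ 1.653.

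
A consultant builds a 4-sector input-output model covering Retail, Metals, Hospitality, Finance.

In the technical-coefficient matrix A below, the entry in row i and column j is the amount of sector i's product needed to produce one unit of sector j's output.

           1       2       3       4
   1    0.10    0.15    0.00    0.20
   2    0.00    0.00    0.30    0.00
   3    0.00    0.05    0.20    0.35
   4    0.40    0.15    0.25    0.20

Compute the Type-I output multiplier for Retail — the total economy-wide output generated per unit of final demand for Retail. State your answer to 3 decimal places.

m_1 = 2.532

I − A =
  [   0.90    -0.15     0.00    -0.20]
  [   0.00     1.00    -0.30     0.00]
  [   0.00    -0.05     0.80    -0.35]
  [  -0.40    -0.15    -0.25     0.80]
Compute the cofactors C_ij = (−1)^(i+j)·(3×3 minor ij) of I−A; the adjugate is their transpose:
adj(I−A) = Cᵀ =
  [ 0.524750   0.109375   0.095000   0.172750]
  [ 0.042000   0.433250   0.192000   0.094500]
  [ 0.140000   0.100250   0.640000   0.315000]
  [ 0.314000   0.167250   0.283500   0.706500]
det(I−A) = Σ_j (I−A)_1j·C_1j = (0.90)(0.524750) + (-0.15)(0.042000) + (0.00)(0.140000) + (-0.20)(0.314000) = 0.403175
(I − A)⁻¹ = adj(I−A) / det(I−A) ≈
  [   1.3015     0.2713     0.2356     0.4285]
  [   0.1042     1.0746     0.4762     0.2344]
  [   0.3472     0.2487     1.5874     0.7813]
  [   0.7788     0.4148     0.7032     1.7523]
The output multiplier for sector j is the column-j sum of the Leontief inverse (I − A)⁻¹ = adj(I−A) / det(I−A).
Column 1 of adj(I−A): (0.524750, 0.042000, 0.140000, 0.314000); det(I−A) = 0.403175.
m_1 = (0.524750 + 0.042000 + 0.140000 + 0.314000) / 0.403175 = 1.02075 / 0.403175 ≈ 2.532.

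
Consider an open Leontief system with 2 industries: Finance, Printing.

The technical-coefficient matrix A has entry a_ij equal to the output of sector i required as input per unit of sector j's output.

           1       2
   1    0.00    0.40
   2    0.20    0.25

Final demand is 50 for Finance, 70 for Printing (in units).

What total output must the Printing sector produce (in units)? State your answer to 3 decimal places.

x_2 = 119.403

I − A =
  [   1.00    -0.40]
  [  -0.20     0.75]
det(I−A) = (1.00)(0.75) − (-0.40)(-0.20) = 0.6700
adj(I−A) = [[0.75, 0.40], [0.20, 1.00]]
(I − A)⁻¹ = adj(I−A) / det(I−A) ≈
  [   1.1194     0.5970]
  [   0.2985     1.4925]
x = (I − A)⁻¹ d = adj(I−A)·d / det(I−A), with det(I−A) = 0.6700:
  x_1 = (0.75·50 + 0.40·70) / 0.6700 = 65.50 / 0.6700 ≈ 97.761
  x_2 = (0.20·50 + 1.00·70) / 0.6700 = 80.00 / 0.6700 ≈ 119.403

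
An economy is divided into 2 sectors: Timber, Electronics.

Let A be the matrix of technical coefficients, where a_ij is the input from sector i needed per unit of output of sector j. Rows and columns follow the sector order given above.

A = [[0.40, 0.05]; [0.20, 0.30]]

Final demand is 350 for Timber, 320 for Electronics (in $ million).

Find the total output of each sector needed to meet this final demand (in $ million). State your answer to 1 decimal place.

I − A =
  [   0.60    -0.05]
  [  -0.20     0.70]
det(I−A) = (0.60)(0.70) − (-0.05)(-0.20) = 0.4100
adj(I−A) = [[0.70, 0.05], [0.20, 0.60]]
(I − A)⁻¹ = adj(I−A) / det(I−A) ≈
  [   1.7073     0.1220]
  [   0.4878     1.4634]
x = (I − A)⁻¹ d = adj(I−A)·d / det(I−A), with det(I−A) = 0.4100:
  x_1 = (0.70·350 + 0.05·320) / 0.4100 = 261.00 / 0.4100 ≈ 636.6
  x_2 = (0.20·350 + 0.60·320) / 0.4100 = 262.00 / 0.4100 ≈ 639.0

x_1 = 636.6, x_2 = 639.0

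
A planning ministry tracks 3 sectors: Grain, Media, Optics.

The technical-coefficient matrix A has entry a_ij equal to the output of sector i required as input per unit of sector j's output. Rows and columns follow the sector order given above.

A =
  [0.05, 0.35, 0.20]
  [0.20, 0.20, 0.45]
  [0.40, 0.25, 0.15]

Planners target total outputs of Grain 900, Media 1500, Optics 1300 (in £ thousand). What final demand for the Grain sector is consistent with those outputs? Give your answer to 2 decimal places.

d_G = 70.00

I − A =
  [   0.95    -0.35    -0.20]
  [  -0.20     0.80    -0.45]
  [  -0.40    -0.25     0.85]
d = (I − A) x:
  d_G = (+0.95)·900 + (-0.35)·1500 + (-0.20)·1300 = 70.00
  d_M = (-0.20)·900 + (+0.80)·1500 + (-0.45)·1300 = 435.00
  d_O = (-0.40)·900 + (-0.25)·1500 + (+0.85)·1300 = 370.00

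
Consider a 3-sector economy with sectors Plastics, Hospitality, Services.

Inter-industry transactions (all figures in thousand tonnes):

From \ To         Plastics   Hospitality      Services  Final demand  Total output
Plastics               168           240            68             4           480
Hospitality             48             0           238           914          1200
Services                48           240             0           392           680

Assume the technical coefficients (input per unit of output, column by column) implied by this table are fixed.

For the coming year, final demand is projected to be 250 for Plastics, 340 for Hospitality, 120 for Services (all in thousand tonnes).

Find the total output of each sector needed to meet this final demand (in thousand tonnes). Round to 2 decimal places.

x_P = 579.49, x_H = 494.87, x_S = 276.92

Technical coefficients a_ij = z_ij / X_j:
  a_PP = 168/480 = 0.35, a_HP = 48/480 = 0.10, a_SP = 48/480 = 0.10
  a_PH = 240/1200 = 0.20, a_HH = 0/1200 = 0.00, a_SH = 240/1200 = 0.20
  a_PS = 68/680 = 0.10, a_HS = 238/680 = 0.35, a_SS = 0/680 = 0.00
I − A =
  [   0.65    -0.20    -0.10]
  [  -0.10     1.00    -0.35]
  [  -0.10    -0.20     1.00]
Cofactors of I−A, C_ij = (−1)^(i+j)·(minor ij) (rows/columns in the sector order above):
  C_11 = (1.00)(1.00) − (-0.35)(-0.20) = 0.9300
  C_12 = −[(-0.10)(1.00) − (-0.35)(-0.10)] = 0.1350
  C_13 = (-0.10)(-0.20) − (1.00)(-0.10) = 0.1200
  C_21 = −[(-0.20)(1.00) − (-0.10)(-0.20)] = 0.2200
  C_22 = (0.65)(1.00) − (-0.10)(-0.10) = 0.6400
  C_23 = −[(0.65)(-0.20) − (-0.20)(-0.10)] = 0.1500
  C_31 = (-0.20)(-0.35) − (-0.10)(1.00) = 0.1700
  C_32 = −[(0.65)(-0.35) − (-0.10)(-0.10)] = 0.2375
  C_33 = (0.65)(1.00) − (-0.20)(-0.10) = 0.6300
det(I−A) = Σ_j (I−A)_1j·C_1j = (0.65)(0.9300) + (-0.20)(0.1350) + (-0.10)(0.1200) = 0.5655
adj(I−A) = Cᵀ =
  [ 0.9300   0.2200   0.1700]
  [ 0.1350   0.6400   0.2375]
  [ 0.1200   0.1500   0.6300]
(I − A)⁻¹ = adj(I−A) / det(I−A) ≈
  [   1.6446     0.3890     0.3006]
  [   0.2387     1.1317     0.4200]
  [   0.2122     0.2653     1.1141]
x = (I − A)⁻¹ d = adj(I−A)·d / det(I−A), with det(I−A) = 0.5655:
  x_P = (0.9300·250 + 0.2200·340 + 0.1700·120) / 0.5655 = 327.70 / 0.5655 ≈ 579.49
  x_H = (0.1350·250 + 0.6400·340 + 0.2375·120) / 0.5655 = 279.85 / 0.5655 ≈ 494.87
  x_S = (0.1200·250 + 0.1500·340 + 0.6300·120) / 0.5655 = 156.60 / 0.5655 ≈ 276.92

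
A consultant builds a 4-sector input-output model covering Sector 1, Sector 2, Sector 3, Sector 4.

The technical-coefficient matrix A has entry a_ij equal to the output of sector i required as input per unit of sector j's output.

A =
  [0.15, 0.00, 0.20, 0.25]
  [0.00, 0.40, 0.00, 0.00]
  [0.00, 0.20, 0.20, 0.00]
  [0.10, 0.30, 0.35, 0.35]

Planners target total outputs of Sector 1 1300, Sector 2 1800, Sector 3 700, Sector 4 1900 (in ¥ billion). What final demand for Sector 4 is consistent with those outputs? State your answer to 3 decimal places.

d_4 = 320.000

I − A =
  [   0.85     0.00    -0.20    -0.25]
  [   0.00     0.60     0.00     0.00]
  [   0.00    -0.20     0.80     0.00]
  [  -0.10    -0.30    -0.35     0.65]
d = (I − A) x:
  d_1 = (+0.85)·1300 + (+0.00)·1800 + (-0.20)·700 + (-0.25)·1900 = 490.000
  d_2 = (+0.00)·1300 + (+0.60)·1800 + (+0.00)·700 + (+0.00)·1900 = 1080.000
  d_3 = (+0.00)·1300 + (-0.20)·1800 + (+0.80)·700 + (+0.00)·1900 = 200.000
  d_4 = (-0.10)·1300 + (-0.30)·1800 + (-0.35)·700 + (+0.65)·1900 = 320.000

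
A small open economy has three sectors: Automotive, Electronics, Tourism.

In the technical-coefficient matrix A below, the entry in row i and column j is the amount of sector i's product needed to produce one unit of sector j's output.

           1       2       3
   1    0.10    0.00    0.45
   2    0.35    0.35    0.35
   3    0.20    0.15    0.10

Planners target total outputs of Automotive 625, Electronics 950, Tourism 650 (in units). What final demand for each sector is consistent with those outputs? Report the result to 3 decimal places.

d_1 = 270.000, d_2 = 171.250, d_3 = 317.500

I − A =
  [   0.90     0.00    -0.45]
  [  -0.35     0.65    -0.35]
  [  -0.20    -0.15     0.90]
d = (I − A) x:
  d_1 = (+0.90)·625 + (+0.00)·950 + (-0.45)·650 = 270.000
  d_2 = (-0.35)·625 + (+0.65)·950 + (-0.35)·650 = 171.250
  d_3 = (-0.20)·625 + (-0.15)·950 + (+0.90)·650 = 317.500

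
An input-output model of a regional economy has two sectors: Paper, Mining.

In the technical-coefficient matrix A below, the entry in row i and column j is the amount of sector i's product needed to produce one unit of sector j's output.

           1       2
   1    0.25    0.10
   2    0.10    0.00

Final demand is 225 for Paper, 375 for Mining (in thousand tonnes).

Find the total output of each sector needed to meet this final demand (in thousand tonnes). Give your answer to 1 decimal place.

x_1 = 354.7, x_2 = 410.5

I − A =
  [   0.75    -0.10]
  [  -0.10     1.00]
det(I−A) = (0.75)(1.00) − (-0.10)(-0.10) = 0.7400
adj(I−A) = [[1.00, 0.10], [0.10, 0.75]]
(I − A)⁻¹ = adj(I−A) / det(I−A) ≈
  [   1.3514     0.1351]
  [   0.1351     1.0135]
x = (I − A)⁻¹ d = adj(I−A)·d / det(I−A), with det(I−A) = 0.7400:
  x_1 = (1.00·225 + 0.10·375) / 0.7400 = 262.50 / 0.7400 ≈ 354.7
  x_2 = (0.10·225 + 0.75·375) / 0.7400 = 303.75 / 0.7400 ≈ 410.5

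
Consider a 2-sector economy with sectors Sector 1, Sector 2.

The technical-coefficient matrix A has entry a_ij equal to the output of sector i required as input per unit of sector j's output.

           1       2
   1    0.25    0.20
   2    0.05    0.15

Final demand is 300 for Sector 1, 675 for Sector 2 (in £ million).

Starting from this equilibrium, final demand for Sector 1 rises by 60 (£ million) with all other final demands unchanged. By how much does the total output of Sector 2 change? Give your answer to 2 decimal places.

Δx_2 = 4.78

I − A =
  [   0.75    -0.20]
  [  -0.05     0.85]
det(I−A) = (0.75)(0.85) − (-0.20)(-0.05) = 0.6275
adj(I−A) = [[0.85, 0.20], [0.05, 0.75]]
(I − A)⁻¹ = adj(I−A) / det(I−A) ≈
  [   1.3546     0.3187]
  [   0.0797     1.1952]
Δx = (I − A)⁻¹ Δd with Δd having +60 in the Sector 1 component and 0 elsewhere.
So Δx_2 = L_21 · (+60), where L_21 = adj(I−A)_21 / det(I−A) = 0.05 / 0.6275.
Δx_2 = 0.05 × (+60) / 0.6275 = 3.00 / 0.6275 ≈ 4.78.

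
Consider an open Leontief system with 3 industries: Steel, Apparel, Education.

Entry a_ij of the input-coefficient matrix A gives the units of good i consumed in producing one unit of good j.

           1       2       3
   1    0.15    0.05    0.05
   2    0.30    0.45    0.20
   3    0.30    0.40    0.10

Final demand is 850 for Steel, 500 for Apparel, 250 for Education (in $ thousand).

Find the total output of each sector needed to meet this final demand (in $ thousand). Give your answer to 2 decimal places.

x_1 = 1225.54, x_2 = 2179.35, x_3 = 1654.89

I − A =
  [   0.85    -0.05    -0.05]
  [  -0.30     0.55    -0.20]
  [  -0.30    -0.40     0.90]
Cofactors of I−A, C_ij = (−1)^(i+j)·(minor ij) (rows/columns in the sector order above):
  C_11 = (0.55)(0.90) − (-0.20)(-0.40) = 0.4150
  C_12 = −[(-0.30)(0.90) − (-0.20)(-0.30)] = 0.3300
  C_13 = (-0.30)(-0.40) − (0.55)(-0.30) = 0.2850
  C_21 = −[(-0.05)(0.90) − (-0.05)(-0.40)] = 0.0650
  C_22 = (0.85)(0.90) − (-0.05)(-0.30) = 0.7500
  C_23 = −[(0.85)(-0.40) − (-0.05)(-0.30)] = 0.3550
  C_31 = (-0.05)(-0.20) − (-0.05)(0.55) = 0.0375
  C_32 = −[(0.85)(-0.20) − (-0.05)(-0.30)] = 0.1850
  C_33 = (0.85)(0.55) − (-0.05)(-0.30) = 0.4525
det(I−A) = Σ_j (I−A)_1j·C_1j = (0.85)(0.4150) + (-0.05)(0.3300) + (-0.05)(0.2850) = 0.3220
adj(I−A) = Cᵀ =
  [ 0.4150   0.0650   0.0375]
  [ 0.3300   0.7500   0.1850]
  [ 0.2850   0.3550   0.4525]
(I − A)⁻¹ = adj(I−A) / det(I−A) ≈
  [   1.2888     0.2019     0.1165]
  [   1.0248     2.3292     0.5745]
  [   0.8851     1.1025     1.4053]
x = (I − A)⁻¹ d = adj(I−A)·d / det(I−A), with det(I−A) = 0.3220:
  x_1 = (0.4150·850 + 0.0650·500 + 0.0375·250) / 0.3220 = 394.625 / 0.3220 ≈ 1225.54
  x_2 = (0.3300·850 + 0.7500·500 + 0.1850·250) / 0.3220 = 701.75 / 0.3220 ≈ 2179.35
  x_3 = (0.2850·850 + 0.3550·500 + 0.4525·250) / 0.3220 = 532.875 / 0.3220 ≈ 1654.89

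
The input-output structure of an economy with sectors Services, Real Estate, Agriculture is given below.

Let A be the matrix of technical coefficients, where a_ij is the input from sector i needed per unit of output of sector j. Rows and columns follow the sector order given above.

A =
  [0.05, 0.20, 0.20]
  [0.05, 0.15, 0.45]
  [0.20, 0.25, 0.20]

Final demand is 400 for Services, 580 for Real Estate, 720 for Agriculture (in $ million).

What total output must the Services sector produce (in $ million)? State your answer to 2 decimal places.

I − A =
  [   0.95    -0.20    -0.20]
  [  -0.05     0.85    -0.45]
  [  -0.20    -0.25     0.80]
Cofactors of I−A, C_ij = (−1)^(i+j)·(minor ij) (rows/columns in the sector order above):
  C_11 = (0.85)(0.80) − (-0.45)(-0.25) = 0.5675
  C_12 = −[(-0.05)(0.80) − (-0.45)(-0.20)] = 0.1300
  C_13 = (-0.05)(-0.25) − (0.85)(-0.20) = 0.1825
  C_21 = −[(-0.20)(0.80) − (-0.20)(-0.25)] = 0.2100
  C_22 = (0.95)(0.80) − (-0.20)(-0.20) = 0.7200
  C_23 = −[(0.95)(-0.25) − (-0.20)(-0.20)] = 0.2775
  C_31 = (-0.20)(-0.45) − (-0.20)(0.85) = 0.2600
  C_32 = −[(0.95)(-0.45) − (-0.20)(-0.05)] = 0.4375
  C_33 = (0.95)(0.85) − (-0.20)(-0.05) = 0.7975
det(I−A) = Σ_j (I−A)_1j·C_1j = (0.95)(0.5675) + (-0.20)(0.1300) + (-0.20)(0.1825) = 0.476625
adj(I−A) = Cᵀ =
  [ 0.5675   0.2100   0.2600]
  [ 0.1300   0.7200   0.4375]
  [ 0.1825   0.2775   0.7975]
(I − A)⁻¹ = adj(I−A) / det(I−A) ≈
  [   1.1907     0.4406     0.5455]
  [   0.2728     1.5106     0.9179]
  [   0.3829     0.5822     1.6732]
x = (I − A)⁻¹ d = adj(I−A)·d / det(I−A), with det(I−A) = 0.476625:
  x_1 = (0.5675·400 + 0.2100·580 + 0.2600·720) / 0.476625 = 536.00 / 0.476625 ≈ 1124.57
  x_2 = (0.1300·400 + 0.7200·580 + 0.4375·720) / 0.476625 = 784.60 / 0.476625 ≈ 1646.16
  x_3 = (0.1825·400 + 0.2775·580 + 0.7975·720) / 0.476625 = 808.15 / 0.476625 ≈ 1695.57

x_1 = 1124.57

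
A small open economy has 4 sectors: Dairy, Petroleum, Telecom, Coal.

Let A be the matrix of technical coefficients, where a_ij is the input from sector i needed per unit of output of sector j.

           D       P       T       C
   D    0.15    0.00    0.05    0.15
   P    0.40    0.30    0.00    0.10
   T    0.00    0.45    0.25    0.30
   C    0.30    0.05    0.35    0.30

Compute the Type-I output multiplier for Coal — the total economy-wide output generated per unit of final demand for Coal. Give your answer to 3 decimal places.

m_C = 4.730

I − A =
  [   0.85     0.00    -0.05    -0.15]
  [  -0.40     0.70     0.00    -0.10]
  [   0.00    -0.45     0.75    -0.30]
  [  -0.30    -0.05    -0.35     0.70]
Compute the cofactors C_ij = (−1)^(i+j)·(3×3 minor ij) of I−A; the adjugate is their transpose:
adj(I−A) = Cᵀ =
  [ 0.27450   0.04575   0.06100   0.09150]
  [ 0.19050   0.31875   0.06625   0.11475]
  [ 0.20850   0.26025   0.37775   0.24375]
  [ 0.23550   0.17250   0.21975   0.43725]
det(I−A) = Σ_j (I−A)_1j·C_1j = (0.85)(0.27450) + (0.00)(0.19050) + (-0.05)(0.20850) + (-0.15)(0.23550) = 0.187575
(I − A)⁻¹ = adj(I−A) / det(I−A) ≈
  [   1.4634     0.2439     0.3252     0.4878]
  [   1.0156     1.6993     0.3532     0.6118]
  [   1.1116     1.3874     2.0139     1.2995]
  [   1.2555     0.9196     1.1715     2.3311]
The output multiplier for sector j is the column-j sum of the Leontief inverse (I − A)⁻¹ = adj(I−A) / det(I−A).
Column C of adj(I−A): (0.09150, 0.11475, 0.24375, 0.43725); det(I−A) = 0.187575.
m_C = (0.09150 + 0.11475 + 0.24375 + 0.43725) / 0.187575 = 0.88725 / 0.187575 ≈ 4.730.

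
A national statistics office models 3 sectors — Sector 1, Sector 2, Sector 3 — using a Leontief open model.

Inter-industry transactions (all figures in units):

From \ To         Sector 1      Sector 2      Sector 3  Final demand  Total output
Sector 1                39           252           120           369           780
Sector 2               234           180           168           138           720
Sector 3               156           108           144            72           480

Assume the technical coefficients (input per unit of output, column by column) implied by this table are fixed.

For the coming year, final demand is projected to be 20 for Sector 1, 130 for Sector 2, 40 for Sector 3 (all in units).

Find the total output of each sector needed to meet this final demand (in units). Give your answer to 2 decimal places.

Technical coefficients a_ij = z_ij / X_j:
  a_11 = 39/780 = 0.05, a_21 = 234/780 = 0.30, a_31 = 156/780 = 0.20
  a_12 = 252/720 = 0.35, a_22 = 180/720 = 0.25, a_32 = 108/720 = 0.15
  a_13 = 120/480 = 0.25, a_23 = 168/480 = 0.35, a_33 = 144/480 = 0.30
I − A =
  [   0.95    -0.35    -0.25]
  [  -0.30     0.75    -0.35]
  [  -0.20    -0.15     0.70]
Cofactors of I−A, C_ij = (−1)^(i+j)·(minor ij) (rows/columns in the sector order above):
  C_11 = (0.75)(0.70) − (-0.35)(-0.15) = 0.4725
  C_12 = −[(-0.30)(0.70) − (-0.35)(-0.20)] = 0.2800
  C_13 = (-0.30)(-0.15) − (0.75)(-0.20) = 0.1950
  C_21 = −[(-0.35)(0.70) − (-0.25)(-0.15)] = 0.2825
  C_22 = (0.95)(0.70) − (-0.25)(-0.20) = 0.6150
  C_23 = −[(0.95)(-0.15) − (-0.35)(-0.20)] = 0.2125
  C_31 = (-0.35)(-0.35) − (-0.25)(0.75) = 0.3100
  C_32 = −[(0.95)(-0.35) − (-0.25)(-0.30)] = 0.4075
  C_33 = (0.95)(0.75) − (-0.35)(-0.30) = 0.6075
det(I−A) = Σ_j (I−A)_1j·C_1j = (0.95)(0.4725) + (-0.35)(0.2800) + (-0.25)(0.1950) = 0.302125
adj(I−A) = Cᵀ =
  [ 0.4725   0.2825   0.3100]
  [ 0.2800   0.6150   0.4075]
  [ 0.1950   0.2125   0.6075]
(I − A)⁻¹ = adj(I−A) / det(I−A) ≈
  [   1.5639     0.9350     1.0261]
  [   0.9268     2.0356     1.3488]
  [   0.6454     0.7034     2.0108]
x = (I − A)⁻¹ d = adj(I−A)·d / det(I−A), with det(I−A) = 0.302125:
  x_1 = (0.4725·20 + 0.2825·130 + 0.3100·40) / 0.302125 = 58.575 / 0.302125 ≈ 193.88
  x_2 = (0.2800·20 + 0.6150·130 + 0.4075·40) / 0.302125 = 101.85 / 0.302125 ≈ 337.11
  x_3 = (0.1950·20 + 0.2125·130 + 0.6075·40) / 0.302125 = 55.825 / 0.302125 ≈ 184.77

x_1 = 193.88, x_2 = 337.11, x_3 = 184.77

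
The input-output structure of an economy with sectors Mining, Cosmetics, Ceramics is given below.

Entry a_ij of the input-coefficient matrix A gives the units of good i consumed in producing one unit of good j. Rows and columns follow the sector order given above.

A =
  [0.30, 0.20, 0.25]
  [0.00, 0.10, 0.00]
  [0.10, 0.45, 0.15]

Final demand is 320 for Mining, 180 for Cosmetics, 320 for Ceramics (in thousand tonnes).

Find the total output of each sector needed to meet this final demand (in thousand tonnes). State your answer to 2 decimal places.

I − A =
  [   0.70    -0.20    -0.25]
  [   0.00     0.90     0.00]
  [  -0.10    -0.45     0.85]
Cofactors of I−A, C_ij = (−1)^(i+j)·(minor ij) (rows/columns in the sector order above):
  C_11 = (0.90)(0.85) − (0.00)(-0.45) = 0.7650
  C_12 = −[(0.00)(0.85) − (0.00)(-0.10)] = 0.0000
  C_13 = (0.00)(-0.45) − (0.90)(-0.10) = 0.0900
  C_21 = −[(-0.20)(0.85) − (-0.25)(-0.45)] = 0.2825
  C_22 = (0.70)(0.85) − (-0.25)(-0.10) = 0.5700
  C_23 = −[(0.70)(-0.45) − (-0.20)(-0.10)] = 0.3350
  C_31 = (-0.20)(0.00) − (-0.25)(0.90) = 0.2250
  C_32 = −[(0.70)(0.00) − (-0.25)(0.00)] = 0.0000
  C_33 = (0.70)(0.90) − (-0.20)(0.00) = 0.6300
det(I−A) = Σ_j (I−A)_1j·C_1j = (0.70)(0.7650) + (-0.20)(0.0000) + (-0.25)(0.0900) = 0.5130
adj(I−A) = Cᵀ =
  [ 0.7650   0.2825   0.2250]
  [ 0.0000   0.5700   0.0000]
  [ 0.0900   0.3350   0.6300]
(I − A)⁻¹ = adj(I−A) / det(I−A) ≈
  [   1.4912     0.5507     0.4386]
  [   0.0000     1.1111     0.0000]
  [   0.1754     0.6530     1.2281]
x = (I − A)⁻¹ d = adj(I−A)·d / det(I−A), with det(I−A) = 0.5130:
  x_1 = (0.7650·320 + 0.2825·180 + 0.2250·320) / 0.5130 = 367.65 / 0.5130 ≈ 716.67
  x_2 = (0.0000·320 + 0.5700·180 + 0.0000·320) / 0.5130 = 102.60 / 0.5130 = 200.00
  x_3 = (0.0900·320 + 0.3350·180 + 0.6300·320) / 0.5130 = 290.70 / 0.5130 ≈ 566.67

x_1 = 716.67, x_2 = 200.00, x_3 = 566.67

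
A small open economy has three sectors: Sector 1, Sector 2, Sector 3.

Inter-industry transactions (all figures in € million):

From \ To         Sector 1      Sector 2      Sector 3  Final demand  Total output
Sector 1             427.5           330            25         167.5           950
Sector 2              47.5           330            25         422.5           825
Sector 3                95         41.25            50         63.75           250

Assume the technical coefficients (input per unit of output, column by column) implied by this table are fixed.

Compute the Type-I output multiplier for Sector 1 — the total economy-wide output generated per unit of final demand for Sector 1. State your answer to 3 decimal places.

Technical coefficients a_ij = z_ij / X_j:
  a_11 = 427.5/950 = 0.45, a_21 = 47.5/950 = 0.05, a_31 = 95/950 = 0.10
  a_12 = 330/825 = 0.40, a_22 = 330/825 = 0.40, a_32 = 41.25/825 = 0.05
  a_13 = 25/250 = 0.10, a_23 = 25/250 = 0.10, a_33 = 50/250 = 0.20
I − A =
  [   0.55    -0.40    -0.10]
  [  -0.05     0.60    -0.10]
  [  -0.10    -0.05     0.80]
Cofactors of I−A, C_ij = (−1)^(i+j)·(minor ij) (rows/columns in the sector order above):
  C_11 = (0.60)(0.80) − (-0.10)(-0.05) = 0.4750
  C_12 = −[(-0.05)(0.80) − (-0.10)(-0.10)] = 0.0500
  C_13 = (-0.05)(-0.05) − (0.60)(-0.10) = 0.0625
  C_21 = −[(-0.40)(0.80) − (-0.10)(-0.05)] = 0.3250
  C_22 = (0.55)(0.80) − (-0.10)(-0.10) = 0.4300
  C_23 = −[(0.55)(-0.05) − (-0.40)(-0.10)] = 0.0675
  C_31 = (-0.40)(-0.10) − (-0.10)(0.60) = 0.1000
  C_32 = −[(0.55)(-0.10) − (-0.10)(-0.05)] = 0.0600
  C_33 = (0.55)(0.60) − (-0.40)(-0.05) = 0.3100
det(I−A) = Σ_j (I−A)_1j·C_1j = (0.55)(0.4750) + (-0.40)(0.0500) + (-0.10)(0.0625) = 0.2350
adj(I−A) = Cᵀ =
  [ 0.4750   0.3250   0.1000]
  [ 0.0500   0.4300   0.0600]
  [ 0.0625   0.0675   0.3100]
(I − A)⁻¹ = adj(I−A) / det(I−A) ≈
  [   2.0213     1.3830     0.4255]
  [   0.2128     1.8298     0.2553]
  [   0.2660     0.2872     1.3191]
The output multiplier for sector j is the column-j sum of the Leontief inverse (I − A)⁻¹ = adj(I−A) / det(I−A).
Column 1 of adj(I−A): (0.4750, 0.0500, 0.0625); det(I−A) = 0.2350.
m_1 = (0.4750 + 0.0500 + 0.0625) / 0.2350 = 0.5875 / 0.2350 = 2.500.

m_1 = 2.500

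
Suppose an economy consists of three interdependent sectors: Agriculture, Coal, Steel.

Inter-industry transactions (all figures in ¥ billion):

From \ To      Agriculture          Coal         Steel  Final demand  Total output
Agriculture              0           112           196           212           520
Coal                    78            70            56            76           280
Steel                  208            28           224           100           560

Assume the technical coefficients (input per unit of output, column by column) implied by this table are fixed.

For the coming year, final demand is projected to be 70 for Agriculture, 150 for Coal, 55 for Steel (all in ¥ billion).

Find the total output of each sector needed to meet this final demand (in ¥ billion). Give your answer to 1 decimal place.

x_A = 319.3, x_C = 311.4, x_S = 356.4

Technical coefficients a_ij = z_ij / X_j:
  a_AA = 0/520 = 0.00, a_CA = 78/520 = 0.15, a_SA = 208/520 = 0.40
  a_AC = 112/280 = 0.40, a_CC = 70/280 = 0.25, a_SC = 28/280 = 0.10
  a_AS = 196/560 = 0.35, a_CS = 56/560 = 0.10, a_SS = 224/560 = 0.40
I − A =
  [   1.00    -0.40    -0.35]
  [  -0.15     0.75    -0.10]
  [  -0.40    -0.10     0.60]
Cofactors of I−A, C_ij = (−1)^(i+j)·(minor ij) (rows/columns in the sector order above):
  C_11 = (0.75)(0.60) − (-0.10)(-0.10) = 0.4400
  C_12 = −[(-0.15)(0.60) − (-0.10)(-0.40)] = 0.1300
  C_13 = (-0.15)(-0.10) − (0.75)(-0.40) = 0.3150
  C_21 = −[(-0.40)(0.60) − (-0.35)(-0.10)] = 0.2750
  C_22 = (1.00)(0.60) − (-0.35)(-0.40) = 0.4600
  C_23 = −[(1.00)(-0.10) − (-0.40)(-0.40)] = 0.2600
  C_31 = (-0.40)(-0.10) − (-0.35)(0.75) = 0.3025
  C_32 = −[(1.00)(-0.10) − (-0.35)(-0.15)] = 0.1525
  C_33 = (1.00)(0.75) − (-0.40)(-0.15) = 0.6900
det(I−A) = Σ_j (I−A)_1j·C_1j = (1.00)(0.4400) + (-0.40)(0.1300) + (-0.35)(0.3150) = 0.27775
adj(I−A) = Cᵀ =
  [ 0.4400   0.2750   0.3025]
  [ 0.1300   0.4600   0.1525]
  [ 0.3150   0.2600   0.6900]
(I − A)⁻¹ = adj(I−A) / det(I−A) ≈
  [   1.5842     0.9901     1.0891]
  [   0.4680     1.6562     0.5491]
  [   1.1341     0.9361     2.4842]
x = (I − A)⁻¹ d = adj(I−A)·d / det(I−A), with det(I−A) = 0.27775:
  x_A = (0.4400·70 + 0.2750·150 + 0.3025·55) / 0.27775 = 88.6875 / 0.27775 ≈ 319.3
  x_C = (0.1300·70 + 0.4600·150 + 0.1525·55) / 0.27775 = 86.4875 / 0.27775 ≈ 311.4
  x_S = (0.3150·70 + 0.2600·150 + 0.6900·55) / 0.27775 = 99.00 / 0.27775 ≈ 356.4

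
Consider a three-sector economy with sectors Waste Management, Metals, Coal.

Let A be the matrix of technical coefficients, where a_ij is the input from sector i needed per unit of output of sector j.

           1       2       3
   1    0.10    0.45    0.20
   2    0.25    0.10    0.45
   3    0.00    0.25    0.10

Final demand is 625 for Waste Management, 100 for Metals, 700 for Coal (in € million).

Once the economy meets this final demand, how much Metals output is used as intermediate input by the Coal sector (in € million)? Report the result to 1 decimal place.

I − A =
  [   0.90    -0.45    -0.20]
  [  -0.25     0.90    -0.45]
  [   0.00    -0.25     0.90]
Cofactors of I−A, C_ij = (−1)^(i+j)·(minor ij) (rows/columns in the sector order above):
  C_11 = (0.90)(0.90) − (-0.45)(-0.25) = 0.6975
  C_12 = −[(-0.25)(0.90) − (-0.45)(0.00)] = 0.2250
  C_13 = (-0.25)(-0.25) − (0.90)(0.00) = 0.0625
  C_21 = −[(-0.45)(0.90) − (-0.20)(-0.25)] = 0.4550
  C_22 = (0.90)(0.90) − (-0.20)(0.00) = 0.8100
  C_23 = −[(0.90)(-0.25) − (-0.45)(0.00)] = 0.2250
  C_31 = (-0.45)(-0.45) − (-0.20)(0.90) = 0.3825
  C_32 = −[(0.90)(-0.45) − (-0.20)(-0.25)] = 0.4550
  C_33 = (0.90)(0.90) − (-0.45)(-0.25) = 0.6975
det(I−A) = Σ_j (I−A)_1j·C_1j = (0.90)(0.6975) + (-0.45)(0.2250) + (-0.20)(0.0625) = 0.5140
adj(I−A) = Cᵀ =
  [ 0.6975   0.4550   0.3825]
  [ 0.2250   0.8100   0.4550]
  [ 0.0625   0.2250   0.6975]
(I − A)⁻¹ = adj(I−A) / det(I−A) ≈
  [   1.3570     0.8852     0.7442]
  [   0.4377     1.5759     0.8852]
  [   0.1216     0.4377     1.3570]
First solve x = (I − A)⁻¹ d = adj(I−A)·d / det(I−A); in particular x_3 = (0.0625·625 + 0.2250·100 + 0.6975·700) / 0.5140 = 549.8125 / 0.5140 ≈ 1069.674.
Intermediate flow from 2 to 3: z_23 = a_23 · x_3 = 0.45 × 549.8125 / 0.5140 = 247.415625 / 0.5140 ≈ 481.4.

z_23 = 481.4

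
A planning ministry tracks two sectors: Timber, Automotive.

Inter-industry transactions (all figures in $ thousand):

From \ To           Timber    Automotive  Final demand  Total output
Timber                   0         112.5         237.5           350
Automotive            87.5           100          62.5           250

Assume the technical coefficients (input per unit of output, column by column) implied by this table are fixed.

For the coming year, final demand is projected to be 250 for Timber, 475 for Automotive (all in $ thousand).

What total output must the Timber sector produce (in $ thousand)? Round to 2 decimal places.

x_1 = 746.15

Technical coefficients a_ij = z_ij / X_j:
  a_11 = 0/350 = 0.00, a_21 = 87.5/350 = 0.25
  a_12 = 112.5/250 = 0.45, a_22 = 100/250 = 0.40
I − A =
  [   1.00    -0.45]
  [  -0.25     0.60]
det(I−A) = (1.00)(0.60) − (-0.45)(-0.25) = 0.4875
adj(I−A) = [[0.60, 0.45], [0.25, 1.00]]
(I − A)⁻¹ = adj(I−A) / det(I−A) ≈
  [   1.2308     0.9231]
  [   0.5128     2.0513]
x = (I − A)⁻¹ d = adj(I−A)·d / det(I−A), with det(I−A) = 0.4875:
  x_1 = (0.60·250 + 0.45·475) / 0.4875 = 363.75 / 0.4875 ≈ 746.15
  x_2 = (0.25·250 + 1.00·475) / 0.4875 = 537.50 / 0.4875 ≈ 1102.56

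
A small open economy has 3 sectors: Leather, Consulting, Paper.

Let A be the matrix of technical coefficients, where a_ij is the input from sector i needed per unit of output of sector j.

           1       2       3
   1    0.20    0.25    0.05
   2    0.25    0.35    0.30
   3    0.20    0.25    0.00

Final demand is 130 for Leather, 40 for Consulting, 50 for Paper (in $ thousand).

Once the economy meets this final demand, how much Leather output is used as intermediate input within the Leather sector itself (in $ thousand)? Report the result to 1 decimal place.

z_11 = 48.6

I − A =
  [   0.80    -0.25    -0.05]
  [  -0.25     0.65    -0.30]
  [  -0.20    -0.25     1.00]
Cofactors of I−A, C_ij = (−1)^(i+j)·(minor ij) (rows/columns in the sector order above):
  C_11 = (0.65)(1.00) − (-0.30)(-0.25) = 0.5750
  C_12 = −[(-0.25)(1.00) − (-0.30)(-0.20)] = 0.3100
  C_13 = (-0.25)(-0.25) − (0.65)(-0.20) = 0.1925
  C_21 = −[(-0.25)(1.00) − (-0.05)(-0.25)] = 0.2625
  C_22 = (0.80)(1.00) − (-0.05)(-0.20) = 0.7900
  C_23 = −[(0.80)(-0.25) − (-0.25)(-0.20)] = 0.2500
  C_31 = (-0.25)(-0.30) − (-0.05)(0.65) = 0.1075
  C_32 = −[(0.80)(-0.30) − (-0.05)(-0.25)] = 0.2525
  C_33 = (0.80)(0.65) − (-0.25)(-0.25) = 0.4575
det(I−A) = Σ_j (I−A)_1j·C_1j = (0.80)(0.5750) + (-0.25)(0.3100) + (-0.05)(0.1925) = 0.372875
adj(I−A) = Cᵀ =
  [ 0.5750   0.2625   0.1075]
  [ 0.3100   0.7900   0.2525]
  [ 0.1925   0.2500   0.4575]
(I − A)⁻¹ = adj(I−A) / det(I−A) ≈
  [   1.5421     0.7040     0.2883]
  [   0.8314     2.1187     0.6772]
  [   0.5163     0.6705     1.2270]
First solve x = (I − A)⁻¹ d = adj(I−A)·d / det(I−A); in particular x_1 = (0.5750·130 + 0.2625·40 + 0.1075·50) / 0.372875 = 90.625 / 0.372875 ≈ 243.044.
Intermediate flow from 1 to 1: z_11 = a_11 · x_1 = 0.20 × 90.625 / 0.372875 = 18.125 / 0.372875 ≈ 48.6.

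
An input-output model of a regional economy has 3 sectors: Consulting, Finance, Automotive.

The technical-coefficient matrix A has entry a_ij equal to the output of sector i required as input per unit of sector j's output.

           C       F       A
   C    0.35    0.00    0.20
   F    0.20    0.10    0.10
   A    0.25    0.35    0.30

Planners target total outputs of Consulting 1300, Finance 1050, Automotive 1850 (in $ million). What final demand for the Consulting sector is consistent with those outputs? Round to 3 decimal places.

I − A =
  [   0.65     0.00    -0.20]
  [  -0.20     0.90    -0.10]
  [  -0.25    -0.35     0.70]
d = (I − A) x:
  d_C = (+0.65)·1300 + (+0.00)·1050 + (-0.20)·1850 = 475.000
  d_F = (-0.20)·1300 + (+0.90)·1050 + (-0.10)·1850 = 500.000
  d_A = (-0.25)·1300 + (-0.35)·1050 + (+0.70)·1850 = 602.500

d_C = 475.000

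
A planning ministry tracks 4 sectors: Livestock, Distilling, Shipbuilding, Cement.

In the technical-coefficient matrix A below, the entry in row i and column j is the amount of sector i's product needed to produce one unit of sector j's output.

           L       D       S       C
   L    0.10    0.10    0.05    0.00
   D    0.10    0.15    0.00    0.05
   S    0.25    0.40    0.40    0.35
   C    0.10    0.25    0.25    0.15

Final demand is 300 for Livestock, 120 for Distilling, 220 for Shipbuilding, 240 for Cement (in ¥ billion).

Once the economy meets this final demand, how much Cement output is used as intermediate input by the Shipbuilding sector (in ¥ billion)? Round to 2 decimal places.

I − A =
  [   0.90    -0.10    -0.05     0.00]
  [  -0.10     0.85     0.00    -0.05]
  [  -0.25    -0.40     0.60    -0.35]
  [  -0.10    -0.25    -0.25     0.85]
Compute the cofactors C_ij = (−1)^(i+j)·(3×3 minor ij) of I−A; the adjugate is their transpose:
adj(I−A) = Cᵀ =
  [ 0.346625   0.063625   0.036750   0.018875]
  [ 0.048375   0.367875   0.015750   0.028125]
  [ 0.252000   0.409500   0.630000   0.283500]
  [ 0.129125   0.236125   0.194250   0.440375]
det(I−A) = Σ_j (I−A)_1j·C_1j = (0.90)(0.346625) + (-0.10)(0.048375) + (-0.05)(0.252000) + (0.00)(0.129125) = 0.294525
(I − A)⁻¹ = adj(I−A) / det(I−A) ≈
  [   1.1769     0.2160     0.1248     0.0641]
  [   0.1642     1.2490     0.0535     0.0955]
  [   0.8556     1.3904     2.1390     0.9626]
  [   0.4384     0.8017     0.6595     1.4952]
First solve x = (I − A)⁻¹ d = adj(I−A)·d / det(I−A); in particular x_S = (0.252000·300 + 0.409500·120 + 0.630000·220 + 0.283500·240) / 0.294525 = 331.38 / 0.294525 ≈ 1125.1337.
Intermediate flow from C to S: z_CS = a_CS · x_S = 0.25 × 331.38 / 0.294525 = 82.845 / 0.294525 ≈ 281.28.

z_CS = 281.28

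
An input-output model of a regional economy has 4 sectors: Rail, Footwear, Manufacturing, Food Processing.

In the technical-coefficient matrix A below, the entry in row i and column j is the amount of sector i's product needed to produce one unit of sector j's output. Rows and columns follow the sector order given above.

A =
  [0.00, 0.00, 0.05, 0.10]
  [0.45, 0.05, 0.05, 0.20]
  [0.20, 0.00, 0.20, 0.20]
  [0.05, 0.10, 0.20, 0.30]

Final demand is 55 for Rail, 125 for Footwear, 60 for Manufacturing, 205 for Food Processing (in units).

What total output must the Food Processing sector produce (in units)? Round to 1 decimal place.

x_4 = 396.9

I − A =
  [   1.00     0.00    -0.05    -0.10]
  [  -0.45     0.95    -0.05    -0.20]
  [  -0.20     0.00     0.80    -0.20]
  [  -0.05    -0.10    -0.20     0.70]
Compute the cofactors C_ij = (−1)^(i+j)·(3×3 minor ij) of I−A; the adjugate is their transpose:
adj(I−A) = Cᵀ =
  [ 0.477000   0.009000   0.051750   0.085500]
  [ 0.257500   0.504500   0.100000   0.209500]
  [ 0.147500   0.022000   0.635750   0.209000]
  [ 0.113000   0.079000   0.199625   0.750500]
det(I−A) = Σ_j (I−A)_1j·C_1j = (1.00)(0.477000) + (0.00)(0.257500) + (-0.05)(0.147500) + (-0.10)(0.113000) = 0.458325
(I − A)⁻¹ = adj(I−A) / det(I−A) ≈
  [   1.0407     0.0196     0.1129     0.1865]
  [   0.5618     1.1007     0.2182     0.4571]
  [   0.3218     0.0480     1.3871     0.4560]
  [   0.2465     0.1724     0.4356     1.6375]
x = (I − A)⁻¹ d = adj(I−A)·d / det(I−A), with det(I−A) = 0.458325:
  x_1 = (0.477000·55 + 0.009000·125 + 0.051750·60 + 0.085500·205) / 0.458325 = 47.9925 / 0.458325 ≈ 104.7
  x_2 = (0.257500·55 + 0.504500·125 + 0.100000·60 + 0.209500·205) / 0.458325 = 126.1725 / 0.458325 ≈ 275.3
  x_3 = (0.147500·55 + 0.022000·125 + 0.635750·60 + 0.209000·205) / 0.458325 = 91.8525 / 0.458325 ≈ 200.4
  x_4 = (0.113000·55 + 0.079000·125 + 0.199625·60 + 0.750500·205) / 0.458325 = 181.92 / 0.458325 ≈ 396.9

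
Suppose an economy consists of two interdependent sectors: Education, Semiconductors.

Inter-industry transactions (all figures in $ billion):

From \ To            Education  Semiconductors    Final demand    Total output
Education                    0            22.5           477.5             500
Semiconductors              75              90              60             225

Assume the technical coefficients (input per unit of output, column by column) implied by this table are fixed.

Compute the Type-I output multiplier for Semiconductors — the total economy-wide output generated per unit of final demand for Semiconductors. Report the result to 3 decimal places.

Technical coefficients a_ij = z_ij / X_j:
  a_11 = 0/500 = 0.00, a_21 = 75/500 = 0.15
  a_12 = 22.5/225 = 0.10, a_22 = 90/225 = 0.40
I − A =
  [   1.00    -0.10]
  [  -0.15     0.60]
det(I−A) = (1.00)(0.60) − (-0.10)(-0.15) = 0.5850
adj(I−A) = [[0.60, 0.10], [0.15, 1.00]]
(I − A)⁻¹ = adj(I−A) / det(I−A) ≈
  [   1.0256     0.1709]
  [   0.2564     1.7094]
The output multiplier for sector j is the column-j sum of the Leontief inverse (I − A)⁻¹ = adj(I−A) / det(I−A).
Column 2 of adj(I−A): (0.10, 1.00); det(I−A) = 0.5850.
m_2 = (0.10 + 1.00) / 0.5850 = 1.10 / 0.5850 ≈ 1.880.

m_2 = 1.880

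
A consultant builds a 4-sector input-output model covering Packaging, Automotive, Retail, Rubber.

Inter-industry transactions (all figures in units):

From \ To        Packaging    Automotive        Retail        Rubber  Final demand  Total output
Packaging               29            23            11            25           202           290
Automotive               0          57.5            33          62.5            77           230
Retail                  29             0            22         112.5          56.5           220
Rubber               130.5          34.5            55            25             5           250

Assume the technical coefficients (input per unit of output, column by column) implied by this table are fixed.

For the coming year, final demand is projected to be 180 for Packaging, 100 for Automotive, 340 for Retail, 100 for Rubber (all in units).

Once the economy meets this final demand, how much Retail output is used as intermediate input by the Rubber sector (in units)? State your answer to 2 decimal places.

Technical coefficients a_ij = z_ij / X_j:
  a_11 = 29/290 = 0.10, a_21 = 0/290 = 0.00, a_31 = 29/290 = 0.10, a_41 = 130.5/290 = 0.45
  a_12 = 23/230 = 0.10, a_22 = 57.5/230 = 0.25, a_32 = 0/230 = 0.00, a_42 = 34.5/230 = 0.15
  a_13 = 11/220 = 0.05, a_23 = 33/220 = 0.15, a_33 = 22/220 = 0.10, a_43 = 55/220 = 0.25
  a_14 = 25/250 = 0.10, a_24 = 62.5/250 = 0.25, a_34 = 112.5/250 = 0.45, a_44 = 25/250 = 0.10
I − A =
  [   0.90    -0.10    -0.05    -0.10]
  [   0.00     0.75    -0.15    -0.25]
  [  -0.10     0.00     0.90    -0.45]
  [  -0.45    -0.15    -0.25     0.90]
Compute the cofactors C_ij = (−1)^(i+j)·(3×3 minor ij) of I−A; the adjugate is their transpose:
adj(I−A) = Cᵀ =
  [ 0.479250   0.086625   0.072625   0.113625]
  [ 0.151375   0.570125   0.176625   0.263500]
  [ 0.215625   0.091500   0.528750   0.313750]
  [ 0.324750   0.163750   0.212625   0.602250]
det(I−A) = Σ_j (I−A)_1j·C_1j = (0.90)(0.479250) + (-0.10)(0.151375) + (-0.05)(0.215625) + (-0.10)(0.324750) = 0.37293125
(I − A)⁻¹ = adj(I−A) / det(I−A) ≈
  [   1.2851     0.2323     0.1947     0.3047]
  [   0.4059     1.5288     0.4736     0.7066]
  [   0.5782     0.2454     1.4178     0.8413]
  [   0.8708     0.4391     0.5701     1.6149]
First solve x = (I − A)⁻¹ d = adj(I−A)·d / det(I−A); in particular x_4 = (0.324750·180 + 0.163750·100 + 0.212625·340 + 0.602250·100) / 0.37293125 = 207.3475 / 0.37293125 ≈ 555.9939.
Intermediate flow from 3 to 4: z_34 = a_34 · x_4 = 0.45 × 207.3475 / 0.37293125 = 93.306375 / 0.37293125 ≈ 250.20.

z_34 = 250.20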